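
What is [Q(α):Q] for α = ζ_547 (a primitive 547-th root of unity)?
[Q(α):Q] = 546

The minimal polynomial of ζ_547 over Q is the 547-th cyclotomic polynomial Φ_547(x), which is irreducible over Q and has degree φ(547) = 546. Hence [Q(α):Q] = φ(547) = 546.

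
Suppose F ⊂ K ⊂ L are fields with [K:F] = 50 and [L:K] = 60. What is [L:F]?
[L:F] = 3000

The tower law says that for any tower of field extensions F ⊂ K ⊂ L with finite degrees, [L:F] = [L:K] · [K:F]. Here this gives [L:F] = 60 · 50 = 3000.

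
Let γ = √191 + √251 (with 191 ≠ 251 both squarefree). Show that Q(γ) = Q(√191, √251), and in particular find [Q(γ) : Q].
[Q(γ) : Q] = 4 (equivalently, Q(γ) = Q(√191, √251))

Obviously Q(γ) ⊆ Q(√191, √251), and [Q(√191, √251):Q] = 4 (since 191, 251 are distinct squarefree integers > 1 with 47941 not a perfect square). To show equality we compute the minimal polynomial of γ. From γ = √191 + √251: γ^2 = 191 + 2√(47941) + 251 = 442 + 2√(47941), so γ^2 - 442 = 2√(47941); squaring, (γ^2 - 442)^2 = 4·47941, i.e. γ^4 - 884γ^2 + 195364 - 191764 = 0, i.e. γ^4 - 884γ^2 + 3600 = 0. So γ is a root of x^4 - 884x^2 + 3600. This polynomial is irreducible over Q: it has no rational root (each ±√191 ± √251 is irrational), and any factorization into two quadratics over Q would force √(47941) ∈ Q (pairing opposite roots) or √191, √251 ∈ Q (other pairings), all impossible. Hence [Q(γ):Q] = 4 = [Q(√191, √251):Q], so Q(γ) = Q(√191, √251).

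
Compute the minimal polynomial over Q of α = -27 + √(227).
m_α(x) = x^2 + 54x + 502

From α + 27 = √(227), squaring gives (α + 27)^2 = 227, i.e. α^2 + 54α + 729 = 227, so α^2 + 54α + 502 = 0. The discriminant of x^2 + 54x + 502 is (54)^2 - 4·(502) = 2916 - 2008 = 908, and 4·(227) is not a perfect square in Q since 227 is squarefree and ≠ 1. Hence x^2 + 54x + 502 is irreducible over Q and is the minimal polynomial of α.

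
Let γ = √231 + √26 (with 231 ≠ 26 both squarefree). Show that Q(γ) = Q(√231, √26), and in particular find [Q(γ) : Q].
[Q(γ) : Q] = 4 (equivalently, Q(γ) = Q(√231, √26))

Obviously Q(γ) ⊆ Q(√231, √26), and [Q(√231, √26):Q] = 4 (since 231, 26 are distinct squarefree integers > 1 with 6006 not a perfect square). To show equality we compute the minimal polynomial of γ. From γ = √231 + √26: γ^2 = 231 + 2√(6006) + 26 = 257 + 2√(6006), so γ^2 - 257 = 2√(6006); squaring, (γ^2 - 257)^2 = 4·6006, i.e. γ^4 - 514γ^2 + 66049 - 24024 = 0, i.e. γ^4 - 514γ^2 + 42025 = 0. So γ is a root of x^4 - 514x^2 + 42025. This polynomial is irreducible over Q: it has no rational root (each ±√231 ± √26 is irrational), and any factorization into two quadratics over Q would force √(6006) ∈ Q (pairing opposite roots) or √231, √26 ∈ Q (other pairings), all impossible. Hence [Q(γ):Q] = 4 = [Q(√231, √26):Q], so Q(γ) = Q(√231, √26).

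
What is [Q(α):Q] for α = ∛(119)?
[Q(α):Q] = 3

The minimal polynomial of α is x^3 - 119, irreducible over Q since 119 is not a perfect cube (so x^3 - 119 has no rational root). Hence [Q(α):Q] = deg(m_α) = 3.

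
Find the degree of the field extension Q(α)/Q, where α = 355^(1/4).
[Q(α):Q] = 4

α is a root of x^4 - 355. By Eisenstein's criterion at the prime p = 5 (which divides the constant term 355 but p^2 = 25 does not, since 355 is squarefree), x^4 - 355 is irreducible over Q. Hence [Q(α):Q] = 4.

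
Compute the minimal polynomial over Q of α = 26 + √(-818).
m_α(x) = x^2 - 52x + 1494

From α - 26 = √(-818), squaring gives (α - 26)^2 = -818, i.e. α^2 - 52α + 676 = -818, so α^2 - 52α + 1494 = 0. The discriminant of x^2 - 52x + 1494 is (-52)^2 - 4·(1494) = 2704 - 5976 = -3272, and 4·(-818) is not a perfect square in Q since -818 is squarefree and ≠ 1. Hence x^2 - 52x + 1494 is irreducible over Q and is the minimal polynomial of α.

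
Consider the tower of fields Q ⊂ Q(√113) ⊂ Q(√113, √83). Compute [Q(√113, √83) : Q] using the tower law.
[Q(√113, √83) : Q] = 4

[Q(√113):Q] = 2 (min poly x^2 - 113, irreducible since 113 is squarefree > 1). For the top step, suppose √83 ∈ Q(√113), say √83 = c + d√113 with c, d ∈ Q. Squaring: 83 = c^2 + 113d^2 + 2cd√113. Since √113 ∉ Q this forces 2cd = 0. If d = 0 then √83 = c ∈ Q, contradicting 83 squarefree > 1. If c = 0 then 83 = 113d^2, so 113·83 = (113d)^2 is a perfect square in Q — but 113·83 = 9379 is not a perfect square (since 113 and 83 are distinct squarefree integers). Contradiction. Hence √83 ∉ Q(√113), so x^2 - 83 stays irreducible over Q(√113) and [Q(√113, √83) : Q(√113)] = 2. By the tower law, [Q(√113, √83) : Q] = 2 · 2 = 4.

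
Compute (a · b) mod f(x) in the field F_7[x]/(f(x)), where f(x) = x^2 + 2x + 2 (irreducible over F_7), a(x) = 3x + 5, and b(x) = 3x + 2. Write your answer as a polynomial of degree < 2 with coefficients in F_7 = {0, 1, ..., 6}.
a · b ≡ 3x + 6 (mod f(x))

Multiply in F_7[x]: a(x)·b(x) = (3x + 5)·(3x + 2) = 2x^2 + 3. This has degree ≥ 2, so divide by f(x) over F_7: 2x^2 + 3 = (2)·(x^2 + 2x + 2) + (3x + 6). Hence a·b ≡ 3x + 6 (mod f). (F_7[x]/(f) is a field with 7^2 = 49 elements since f is irreducible of degree 2.)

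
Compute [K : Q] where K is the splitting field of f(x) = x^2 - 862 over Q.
[K : Q] = 2

f(x) = x^2 - 862 factors as (x - √862)(x + √862). The splitting field is K = Q(√862). Since 862 is squarefree and > 1, it is not a perfect square, so x^2 - 862 is irreducible over Q and [Q(√862) : Q] = 2. Hence [K : Q] = 2.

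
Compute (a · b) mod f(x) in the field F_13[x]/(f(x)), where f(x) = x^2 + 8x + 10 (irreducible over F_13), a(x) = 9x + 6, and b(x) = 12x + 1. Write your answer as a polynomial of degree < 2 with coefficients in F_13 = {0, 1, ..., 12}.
a · b ≡ 10x + 5 (mod f(x))

Multiply in F_13[x]: a(x)·b(x) = (9x + 6)·(12x + 1) = 4x^2 + 3x + 6. This has degree ≥ 2, so divide by f(x) over F_13: 4x^2 + 3x + 6 = (4)·(x^2 + 8x + 10) + (10x + 5). Hence a·b ≡ 10x + 5 (mod f). (F_13[x]/(f) is a field with 13^2 = 169 elements since f is irreducible of degree 2.)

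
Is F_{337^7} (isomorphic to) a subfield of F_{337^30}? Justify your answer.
No: F_{337^7} is not a subfield of F_{337^30}

F_{p^m} embeds in F_{p^n} iff m | n. Here 7 ∤ 30 (since 30 = 4·7 + 2 with remainder 2 ≠ 0), so F_{337^7} is not a subfield of F_{337^30}. Equivalently: if it were, the tower law would give 7 = [F_{337^7}:F_337] dividing [F_{337^30}:F_337] = 30, contradiction.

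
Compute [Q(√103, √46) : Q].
[Q(√103, √46) : Q] = 4

[Q(√103):Q] = 2 (min poly x^2 - 103, irreducible since 103 is squarefree > 1). For the top step, suppose √46 ∈ Q(√103), say √46 = c + d√103 with c, d ∈ Q. Squaring: 46 = c^2 + 103d^2 + 2cd√103. Since √103 ∉ Q this forces 2cd = 0. If d = 0 then √46 = c ∈ Q, contradicting 46 squarefree > 1. If c = 0 then 46 = 103d^2, so 103·46 = (103d)^2 is a perfect square in Q — but 103·46 = 4738 is not a perfect square (since 103 and 46 are distinct squarefree integers). Contradiction. Hence √46 ∉ Q(√103), so x^2 - 46 stays irreducible over Q(√103) and [Q(√103, √46) : Q(√103)] = 2. By the tower law, [Q(√103, √46) : Q] = 2 · 2 = 4.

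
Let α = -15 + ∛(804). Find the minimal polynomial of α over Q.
m_α(x) = x^3 + 45x^2 + 675x + 2571

Set β = α + 15 = ∛(804), so β^3 = 804. Then (α + 15)^3 - 804 = 0, i.e. α is a root of g(x) = (x + 15)^3 - 804 = x^3 + 45x^2 + 675x + 2571. Since g(x) = h(x + 15) where h(x) = x^3 - 804, and h is irreducible over Q (because 804 is not a perfect cube, so h has no rational root, and a monic cubic with no rational root is irreducible), g is also irreducible (irreducibility is preserved under the substitution x → x + 15). Hence m_α(x) = x^3 + 45x^2 + 675x + 2571.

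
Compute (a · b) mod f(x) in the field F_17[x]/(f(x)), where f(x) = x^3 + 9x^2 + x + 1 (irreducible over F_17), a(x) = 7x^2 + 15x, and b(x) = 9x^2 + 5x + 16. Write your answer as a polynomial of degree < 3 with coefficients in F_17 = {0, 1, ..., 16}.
a · b ≡ 8x^2 + 13x + 6 (mod f(x))

Multiply in F_17[x]: a(x)·b(x) = (7x^2 + 15x)·(9x^2 + 5x + 16) = 12x^4 + 2x. This has degree ≥ 3, so divide by f(x) over F_17: 12x^4 + 2x = (12x + 11)·(x^3 + 9x^2 + x + 1) + (8x^2 + 13x + 6). Hence a·b ≡ 8x^2 + 13x + 6 (mod f). (F_17[x]/(f) is a field with 17^3 = 4913 elements since f is irreducible of degree 3.)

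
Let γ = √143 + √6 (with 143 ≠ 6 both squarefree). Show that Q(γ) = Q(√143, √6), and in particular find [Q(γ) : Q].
[Q(γ) : Q] = 4 (equivalently, Q(γ) = Q(√143, √6))

Obviously Q(γ) ⊆ Q(√143, √6), and [Q(√143, √6):Q] = 4 (since 143, 6 are distinct squarefree integers > 1 with 858 not a perfect square). To show equality we compute the minimal polynomial of γ. From γ = √143 + √6: γ^2 = 143 + 2√(858) + 6 = 149 + 2√(858), so γ^2 - 149 = 2√(858); squaring, (γ^2 - 149)^2 = 4·858, i.e. γ^4 - 298γ^2 + 22201 - 3432 = 0, i.e. γ^4 - 298γ^2 + 18769 = 0. So γ is a root of x^4 - 298x^2 + 18769. This polynomial is irreducible over Q: it has no rational root (each ±√143 ± √6 is irrational), and any factorization into two quadratics over Q would force √(858) ∈ Q (pairing opposite roots) or √143, √6 ∈ Q (other pairings), all impossible. Hence [Q(γ):Q] = 4 = [Q(√143, √6):Q], so Q(γ) = Q(√143, √6).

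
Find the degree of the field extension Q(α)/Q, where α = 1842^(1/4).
[Q(α):Q] = 4

α is a root of x^4 - 1842. By Eisenstein's criterion at the prime p = 2 (which divides the constant term 1842 but p^2 = 4 does not, since 1842 is squarefree), x^4 - 1842 is irreducible over Q. Hence [Q(α):Q] = 4.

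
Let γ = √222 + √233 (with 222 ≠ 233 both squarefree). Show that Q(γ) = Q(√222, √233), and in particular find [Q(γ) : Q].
[Q(γ) : Q] = 4 (equivalently, Q(γ) = Q(√222, √233))

Obviously Q(γ) ⊆ Q(√222, √233), and [Q(√222, √233):Q] = 4 (since 222, 233 are distinct squarefree integers > 1 with 51726 not a perfect square). To show equality we compute the minimal polynomial of γ. From γ = √222 + √233: γ^2 = 222 + 2√(51726) + 233 = 455 + 2√(51726), so γ^2 - 455 = 2√(51726); squaring, (γ^2 - 455)^2 = 4·51726, i.e. γ^4 - 910γ^2 + 207025 - 206904 = 0, i.e. γ^4 - 910γ^2 + 121 = 0. So γ is a root of x^4 - 910x^2 + 121. This polynomial is irreducible over Q: it has no rational root (each ±√222 ± √233 is irrational), and any factorization into two quadratics over Q would force √(51726) ∈ Q (pairing opposite roots) or √222, √233 ∈ Q (other pairings), all impossible. Hence [Q(γ):Q] = 4 = [Q(√222, √233):Q], so Q(γ) = Q(√222, √233).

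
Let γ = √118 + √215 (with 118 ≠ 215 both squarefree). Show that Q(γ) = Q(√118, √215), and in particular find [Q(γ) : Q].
[Q(γ) : Q] = 4 (equivalently, Q(γ) = Q(√118, √215))

Obviously Q(γ) ⊆ Q(√118, √215), and [Q(√118, √215):Q] = 4 (since 118, 215 are distinct squarefree integers > 1 with 25370 not a perfect square). To show equality we compute the minimal polynomial of γ. From γ = √118 + √215: γ^2 = 118 + 2√(25370) + 215 = 333 + 2√(25370), so γ^2 - 333 = 2√(25370); squaring, (γ^2 - 333)^2 = 4·25370, i.e. γ^4 - 666γ^2 + 110889 - 101480 = 0, i.e. γ^4 - 666γ^2 + 9409 = 0. So γ is a root of x^4 - 666x^2 + 9409. This polynomial is irreducible over Q: it has no rational root (each ±√118 ± √215 is irrational), and any factorization into two quadratics over Q would force √(25370) ∈ Q (pairing opposite roots) or √118, √215 ∈ Q (other pairings), all impossible. Hence [Q(γ):Q] = 4 = [Q(√118, √215):Q], so Q(γ) = Q(√118, √215).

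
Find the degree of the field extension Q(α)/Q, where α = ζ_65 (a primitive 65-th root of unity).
[Q(α):Q] = 48

The minimal polynomial of ζ_65 over Q is the 65-th cyclotomic polynomial Φ_65(x), which is irreducible over Q and has degree φ(65) = 48. Hence [Q(α):Q] = φ(65) = 48.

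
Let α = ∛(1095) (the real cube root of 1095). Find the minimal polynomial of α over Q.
m_α(x) = x^3 - 1095

α satisfies α^3 = 1095, so x^3 - 1095 annihilates α. By the rational root test, a rational root p/q (in lowest terms) of x^3 - 1095 would satisfy p^3 = 1095 q^3, forcing q = 1 and p^3 = 1095; but 1095 is not a perfect cube, contradiction. A monic cubic over Q with no rational root is irreducible (any nontrivial factorization would include a linear factor). Hence x^3 - 1095 is the minimal polynomial of α, and in particular [Q(α):Q] = 3.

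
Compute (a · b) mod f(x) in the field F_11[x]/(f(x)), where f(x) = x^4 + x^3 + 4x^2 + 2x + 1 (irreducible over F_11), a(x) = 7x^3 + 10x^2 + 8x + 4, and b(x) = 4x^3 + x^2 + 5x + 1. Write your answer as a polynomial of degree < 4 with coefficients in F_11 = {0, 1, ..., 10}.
a · b ≡ 3x^3 + 6x^2 + 7x + 3 (mod f(x))

Multiply in F_11[x]: a(x)·b(x) = (7x^3 + 10x^2 + 8x + 4)·(4x^3 + x^2 + 5x + 1) = 6x^6 + 3x^5 + 4x^3 + 10x^2 + 6x + 4. This has degree ≥ 4, so divide by f(x) over F_11: 6x^6 + 3x^5 + 4x^3 + 10x^2 + 6x + 4 = (6x^2 + 8x + 1)·(x^4 + x^3 + 4x^2 + 2x + 1) + (3x^3 + 6x^2 + 7x + 3). Hence a·b ≡ 3x^3 + 6x^2 + 7x + 3 (mod f). (F_11[x]/(f) is a field with 11^4 = 14641 elements since f is irreducible of degree 4.)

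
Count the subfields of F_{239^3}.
F_{239^3} has 2 subfields

The subfields of F_{p^n} are exactly the fields F_{p^d} for d | n (each is the fixed field of the unique index-d subgroup of Gal(F_{p^n}/F_p) ≅ Z/nZ). The divisors of n = 3 are {1, 3}, giving 2 subfields: F_{239^1}, F_{239^3}.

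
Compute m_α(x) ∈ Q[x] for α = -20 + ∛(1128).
m_α(x) = x^3 + 60x^2 + 1200x + 6872

Set β = α + 20 = ∛(1128), so β^3 = 1128. Then (α + 20)^3 - 1128 = 0, i.e. α is a root of g(x) = (x + 20)^3 - 1128 = x^3 + 60x^2 + 1200x + 6872. Since g(x) = h(x + 20) where h(x) = x^3 - 1128, and h is irreducible over Q (because 1128 is not a perfect cube, so h has no rational root, and a monic cubic with no rational root is irreducible), g is also irreducible (irreducibility is preserved under the substitution x → x + 20). Hence m_α(x) = x^3 + 60x^2 + 1200x + 6872.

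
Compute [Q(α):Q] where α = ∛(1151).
[Q(α):Q] = 3

The minimal polynomial of α is x^3 - 1151, irreducible over Q since 1151 is not a perfect cube (so x^3 - 1151 has no rational root). Hence [Q(α):Q] = deg(m_α) = 3.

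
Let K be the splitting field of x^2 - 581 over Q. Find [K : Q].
[K : Q] = 2

f(x) = x^2 - 581 factors as (x - √581)(x + √581). The splitting field is K = Q(√581). Since 581 is squarefree and > 1, it is not a perfect square, so x^2 - 581 is irreducible over Q and [Q(√581) : Q] = 2. Hence [K : Q] = 2.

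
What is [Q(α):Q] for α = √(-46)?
[Q(α):Q] = 2

[Q(α):Q] equals the degree of the minimal polynomial of α. Here α^2 = -46 and x^2 + 46 is irreducible (d = -46 is squarefree, ≠ 1, hence not a square), so deg(m_α) = 2. Thus [Q(α):Q] = 2.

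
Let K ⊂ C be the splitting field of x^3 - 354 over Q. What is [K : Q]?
[K : Q] = 6

The roots of x^3 - 354 are ∛354, ω∛354, ω^2∛354 where ω = e^(2πi/3) is a primitive cube root of unity, so K = Q(∛354, ω). Now [Q(∛354):Q] = 3 (since 354 is not a perfect cube, x^3 - 354 is irreducible) and [Q(ω):Q] = 2. Both 2 and 3 divide [K:Q], and [K:Q] ≤ 3·2 = 6, so [K:Q] = 6. (Equivalently: Q(∛354) ⊂ R but ω ∉ R, so [K : Q(∛354)] = 2.)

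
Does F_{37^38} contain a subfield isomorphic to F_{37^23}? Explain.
No: F_{37^23} is not a subfield of F_{37^38}

F_{p^m} embeds in F_{p^n} iff m | n. Here 23 ∤ 38 (since 38 = 1·23 + 15 with remainder 15 ≠ 0), so F_{37^23} is not a subfield of F_{37^38}. Equivalently: if it were, the tower law would give 23 = [F_{37^23}:F_37] dividing [F_{37^38}:F_37] = 38, contradiction.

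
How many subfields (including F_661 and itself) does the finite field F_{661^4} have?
F_{661^4} has 3 subfields

The subfields of F_{p^n} are exactly the fields F_{p^d} for d | n (each is the fixed field of the unique index-d subgroup of Gal(F_{p^n}/F_p) ≅ Z/nZ). The divisors of n = 4 are {1, 2, 4}, giving 3 subfields: F_{661^1}, F_{661^2}, F_{661^4}.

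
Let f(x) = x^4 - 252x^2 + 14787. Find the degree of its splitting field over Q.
[K : Q] = 4

Solving the quadratic in x^2: x^2 = (252 ± √(252^2 - 4·14787))/2 = (252 ± √4356)/2 = (252 ± 66)/2, giving x^2 = 93 or x^2 = 159. So f(x) = (x^2 - 93)(x^2 - 159) and the roots of f are ±√93, ±√159. Hence the splitting field is K = Q(√93, √159). Since 93 and 159 are distinct squarefree integers > 1, their product 14787 is not a perfect square, so √159 ∉ Q(√93). By the tower law [K:Q] = [Q(√93,√159):Q(√93)] · [Q(√93):Q] = 2 · 2 = 4.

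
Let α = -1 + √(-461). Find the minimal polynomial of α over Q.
m_α(x) = x^2 + 2x + 462

From α + 1 = √(-461), squaring gives (α + 1)^2 = -461, i.e. α^2 + 2α + 1 = -461, so α^2 + 2α + 462 = 0. The discriminant of x^2 + 2x + 462 is (2)^2 - 4·(462) = 4 - 1848 = -1844, and 4·(-461) is not a perfect square in Q since -461 is squarefree and ≠ 1. Hence x^2 + 2x + 462 is irreducible over Q and is the minimal polynomial of α.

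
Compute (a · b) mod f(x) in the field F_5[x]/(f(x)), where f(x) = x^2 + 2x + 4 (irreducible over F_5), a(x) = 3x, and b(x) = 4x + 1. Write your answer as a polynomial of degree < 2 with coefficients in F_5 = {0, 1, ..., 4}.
a · b ≡ 4x + 2 (mod f(x))

Multiply in F_5[x]: a(x)·b(x) = (3x)·(4x + 1) = 2x^2 + 3x. This has degree ≥ 2, so divide by f(x) over F_5: 2x^2 + 3x = (2)·(x^2 + 2x + 4) + (4x + 2). Hence a·b ≡ 4x + 2 (mod f). (F_5[x]/(f) is a field with 5^2 = 25 elements since f is irreducible of degree 2.)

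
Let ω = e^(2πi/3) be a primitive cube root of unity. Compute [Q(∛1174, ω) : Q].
[Q(∛1174, ω) : Q] = 6

[Q(∛1174):Q] = 3 (min poly x^3 - 1174, irreducible since 1174 is not a perfect cube). [Q(ω):Q] = 2 (min poly x^2 + x + 1). Since Q(∛1174) ⊂ R and ω ∉ R, we have ω ∉ Q(∛1174), so x^2 + x + 1 remains irreducible over Q(∛1174) and [Q(∛1174, ω) : Q(∛1174)] = 2. By the tower law, [Q(∛1174, ω) : Q] = 3 · 2 = 6. (In fact Q(∛1174, ω) is the splitting field of x^3 - 1174 over Q.)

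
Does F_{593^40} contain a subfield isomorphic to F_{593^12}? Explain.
No: F_{593^12} is not a subfield of F_{593^40}

F_{p^m} embeds in F_{p^n} iff m | n. Here 12 ∤ 40 (since 40 = 3·12 + 4 with remainder 4 ≠ 0), so F_{593^12} is not a subfield of F_{593^40}. Equivalently: if it were, the tower law would give 12 = [F_{593^12}:F_593] dividing [F_{593^40}:F_593] = 40, contradiction.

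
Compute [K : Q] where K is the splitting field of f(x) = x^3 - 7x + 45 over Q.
[K : Q] = 6

By the rational root test, any rational root of the monic integer polynomial f(x) = x^3 - 7x + 45 must be an integer dividing the constant term 45, i.e. one of ±{1, 3, 5, 9, 15, 45}. Evaluating: f(1) = 39, f(-1) = 51, f(3) = 51, f(-3) = 39, f(5) = 135, f(-5) = -45, f(9) = 711, f(-9) = -621, f(15) = 3315, f(-15) = -3225, f(45) = 90855, f(-45) = -90765; none is 0, so f has no rational root and is therefore irreducible over Q (a cubic with no linear factor over a field is irreducible). For an irreducible cubic, the Galois group is A_3 or S_3 according as the discriminant disc(f) = -4a^3 - 27b^2 = -4·(-7)^3 - 27·(45)^2 = -53303 is or is not a square in Q. Here disc(f) = -53303 is not a perfect square in Q, so the Galois group of f over Q is not contained in A_3 and must be all of S_3. The splitting field has degree |S_3| = 6 over Q, so [K : Q] = 6.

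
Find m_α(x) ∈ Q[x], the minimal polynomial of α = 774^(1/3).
m_α(x) = x^3 - 774

α satisfies α^3 = 774, so x^3 - 774 annihilates α. By the rational root test, a rational root p/q (in lowest terms) of x^3 - 774 would satisfy p^3 = 774 q^3, forcing q = 1 and p^3 = 774; but 774 is not a perfect cube, contradiction. A monic cubic over Q with no rational root is irreducible (any nontrivial factorization would include a linear factor). Hence x^3 - 774 is the minimal polynomial of α, and in particular [Q(α):Q] = 3.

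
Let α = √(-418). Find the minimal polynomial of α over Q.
m_α(x) = x^2 + 418

α satisfies α^2 + 418 = 0, so x^2 + 418 annihilates α. Since d = -418 is squarefree and ≠ 1, it is not a perfect square in Q, so x^2 + 418 has no rational root and is therefore irreducible over Q (a degree-2 polynomial over a field is irreducible iff it has no root). Hence m_α(x) = x^2 + 418.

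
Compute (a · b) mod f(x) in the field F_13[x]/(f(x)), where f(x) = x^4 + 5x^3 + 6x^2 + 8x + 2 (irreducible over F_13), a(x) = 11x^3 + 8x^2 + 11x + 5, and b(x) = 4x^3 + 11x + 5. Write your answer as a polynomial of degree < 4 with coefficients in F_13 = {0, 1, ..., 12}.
a · b ≡ 10x^3 + 2x^2 + 11x + 7 (mod f(x))

Multiply in F_13[x]: a(x)·b(x) = (11x^3 + 8x^2 + 11x + 5)·(4x^3 + 11x + 5) = 5x^6 + 6x^5 + 9x^4 + 7x^3 + 5x^2 + 6x + 12. This has degree ≥ 4, so divide by f(x) over F_13: 5x^6 + 6x^5 + 9x^4 + 7x^3 + 5x^2 + 6x + 12 = (5x^2 + 7x + 9)·(x^4 + 5x^3 + 6x^2 + 8x + 2) + (10x^3 + 2x^2 + 11x + 7). Hence a·b ≡ 10x^3 + 2x^2 + 11x + 7 (mod f). (F_13[x]/(f) is a field with 13^4 = 28561 elements since f is irreducible of degree 4.)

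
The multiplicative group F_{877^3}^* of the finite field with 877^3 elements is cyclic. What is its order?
|F_{877^3}^*| = 674526132

F_{877^3} has 877^3 = 674526133 elements; its multiplicative group consists of all nonzero elements, so |F_{877^3}^*| = 674526133 - 1 = 674526132. (It is cyclic since any finite subgroup of the multiplicative group of a field is cyclic.)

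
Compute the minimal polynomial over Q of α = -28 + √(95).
m_α(x) = x^2 + 56x + 689

From α + 28 = √(95), squaring gives (α + 28)^2 = 95, i.e. α^2 + 56α + 784 = 95, so α^2 + 56α + 689 = 0. The discriminant of x^2 + 56x + 689 is (56)^2 - 4·(689) = 3136 - 2756 = 380, and 4·(95) is not a perfect square in Q since 95 is squarefree and ≠ 1. Hence x^2 + 56x + 689 is irreducible over Q and is the minimal polynomial of α.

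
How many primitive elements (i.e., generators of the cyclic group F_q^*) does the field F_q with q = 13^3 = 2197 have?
There are φ(2196) = 720 primitive elements

F_q^* is cyclic of order q - 1 = 2196. A cyclic group of order m has exactly φ(m) generators. Here m = 2196 = 2^2 · 3^2 · 61, so the number of primitive elements is φ(2196) = 720.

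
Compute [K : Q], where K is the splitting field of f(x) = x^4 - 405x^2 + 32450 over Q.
[K : Q] = 4

Solving the quadratic in x^2: x^2 = (405 ± √(405^2 - 4·32450))/2 = (405 ± √34225)/2 = (405 ± 185)/2, giving x^2 = 110 or x^2 = 295. So f(x) = (x^2 - 110)(x^2 - 295) and the roots of f are ±√110, ±√295. Hence the splitting field is K = Q(√110, √295). Since 110 and 295 are distinct squarefree integers > 1, their product 32450 is not a perfect square, so √295 ∉ Q(√110). By the tower law [K:Q] = [Q(√110,√295):Q(√110)] · [Q(√110):Q] = 2 · 2 = 4.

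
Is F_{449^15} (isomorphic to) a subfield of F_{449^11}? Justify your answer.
No: F_{449^15} is not a subfield of F_{449^11}

F_{p^m} embeds in F_{p^n} iff m | n. Here 15 ∤ 11 (since 11 = 0·15 + 11 with remainder 11 ≠ 0), so F_{449^15} is not a subfield of F_{449^11}. Equivalently: if it were, the tower law would give 15 = [F_{449^15}:F_449] dividing [F_{449^11}:F_449] = 11, contradiction.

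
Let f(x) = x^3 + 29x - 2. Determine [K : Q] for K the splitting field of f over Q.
[K : Q] = 6

By the rational root test, any rational root of the monic integer polynomial f(x) = x^3 + 29x - 2 must be an integer dividing the constant term -2, i.e. one of ±{1, 2}. Evaluating: f(1) = 28, f(-1) = -32, f(2) = 64, f(-2) = -68; none is 0, so f has no rational root and is therefore irreducible over Q (a cubic with no linear factor over a field is irreducible). For an irreducible cubic, the Galois group is A_3 or S_3 according as the discriminant disc(f) = -4a^3 - 27b^2 = -4·(29)^3 - 27·(-2)^2 = -97664 is or is not a square in Q. Here disc(f) = -97664 is not a perfect square in Q, so the Galois group of f over Q is not contained in A_3 and must be all of S_3. The splitting field has degree |S_3| = 6 over Q, so [K : Q] = 6.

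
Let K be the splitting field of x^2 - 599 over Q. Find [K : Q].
[K : Q] = 2

f(x) = x^2 - 599 factors as (x - √599)(x + √599). The splitting field is K = Q(√599). Since 599 is squarefree and > 1, it is not a perfect square, so x^2 - 599 is irreducible over Q and [Q(√599) : Q] = 2. Hence [K : Q] = 2.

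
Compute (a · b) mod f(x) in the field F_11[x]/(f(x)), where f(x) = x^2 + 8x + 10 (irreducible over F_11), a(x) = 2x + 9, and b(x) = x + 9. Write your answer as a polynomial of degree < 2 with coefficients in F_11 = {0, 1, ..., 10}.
a · b ≡ 6 (mod f(x))

Multiply in F_11[x]: a(x)·b(x) = (2x + 9)·(x + 9) = 2x^2 + 5x + 4. This has degree ≥ 2, so divide by f(x) over F_11: 2x^2 + 5x + 4 = (2)·(x^2 + 8x + 10) + (6). Hence a·b ≡ 6 (mod f). (F_11[x]/(f) is a field with 11^2 = 121 elements since f is irreducible of degree 2.)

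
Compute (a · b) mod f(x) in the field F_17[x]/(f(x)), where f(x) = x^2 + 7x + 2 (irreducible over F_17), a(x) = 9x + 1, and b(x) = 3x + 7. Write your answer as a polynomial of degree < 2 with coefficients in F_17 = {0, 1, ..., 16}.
a · b ≡ 13x + 4 (mod f(x))

Multiply in F_17[x]: a(x)·b(x) = (9x + 1)·(3x + 7) = 10x^2 + 15x + 7. This has degree ≥ 2, so divide by f(x) over F_17: 10x^2 + 15x + 7 = (10)·(x^2 + 7x + 2) + (13x + 4). Hence a·b ≡ 13x + 4 (mod f). (F_17[x]/(f) is a field with 17^2 = 289 elements since f is irreducible of degree 2.)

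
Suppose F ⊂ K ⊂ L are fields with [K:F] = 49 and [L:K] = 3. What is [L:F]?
[L:F] = 147

The tower law says that for any tower of field extensions F ⊂ K ⊂ L with finite degrees, [L:F] = [L:K] · [K:F]. Here this gives [L:F] = 3 · 49 = 147.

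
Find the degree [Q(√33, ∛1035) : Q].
[Q(√33, ∛1035) : Q] = 6

Let L = Q(√33, ∛1035). Since Q(√33) ⊂ L and [Q(√33):Q] = 2, the tower law gives 2 | [L:Q]. Likewise Q(∛1035) ⊂ L with [Q(∛1035):Q] = 3 (because 1035 is not a perfect cube), so 3 | [L:Q]. As gcd(2,3) = 1, [L:Q] is divisible by 6. Conversely L is generated over Q by √33 and ∛1035, so [L:Q] ≤ 2·3 = 6. Therefore [Q(√33, ∛1035) : Q] = 6.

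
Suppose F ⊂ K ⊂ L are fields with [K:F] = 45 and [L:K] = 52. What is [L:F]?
[L:F] = 2340

The tower law says that for any tower of field extensions F ⊂ K ⊂ L with finite degrees, [L:F] = [L:K] · [K:F]. Here this gives [L:F] = 52 · 45 = 2340.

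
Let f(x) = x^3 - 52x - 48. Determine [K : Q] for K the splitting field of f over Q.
[K : Q] = 6

By the rational root test, any rational root of the monic integer polynomial f(x) = x^3 - 52x - 48 must be an integer dividing the constant term -48, i.e. one of ±{1, 2, 3, 4, 6, 8, 12, 16, 24, 48}. Evaluating: f(1) = -99, f(-1) = 3, f(2) = -144, f(-2) = 48, f(3) = -177, f(-3) = 81, f(4) = -192, f(-4) = 96, f(6) = -144, f(-6) = 48, f(8) = 48, f(-8) = -144, f(12) = 1056, f(-12) = -1152, f(16) = 3216, f(-16) = -3312, f(24) = 12528, f(-24) = -12624, f(48) = 108048, f(-48) = -108144; none is 0, so f has no rational root and is therefore irreducible over Q (a cubic with no linear factor over a field is irreducible). For an irreducible cubic, the Galois group is A_3 or S_3 according as the discriminant disc(f) = -4a^3 - 27b^2 = -4·(-52)^3 - 27·(-48)^2 = 500224 is or is not a square in Q. Here disc(f) = 500224 is not a perfect square in Q, so the Galois group of f over Q is not contained in A_3 and must be all of S_3. The splitting field has degree |S_3| = 6 over Q, so [K : Q] = 6.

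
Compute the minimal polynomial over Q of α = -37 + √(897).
m_α(x) = x^2 + 74x + 472

From α + 37 = √(897), squaring gives (α + 37)^2 = 897, i.e. α^2 + 74α + 1369 = 897, so α^2 + 74α + 472 = 0. The discriminant of x^2 + 74x + 472 is (74)^2 - 4·(472) = 5476 - 1888 = 3588, and 4·(897) is not a perfect square in Q since 897 is squarefree and ≠ 1. Hence x^2 + 74x + 472 is irreducible over Q and is the minimal polynomial of α.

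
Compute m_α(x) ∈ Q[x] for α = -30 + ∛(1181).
m_α(x) = x^3 + 90x^2 + 2700x + 25819

Set β = α + 30 = ∛(1181), so β^3 = 1181. Then (α + 30)^3 - 1181 = 0, i.e. α is a root of g(x) = (x + 30)^3 - 1181 = x^3 + 90x^2 + 2700x + 25819. Since g(x) = h(x + 30) where h(x) = x^3 - 1181, and h is irreducible over Q (because 1181 is not a perfect cube, so h has no rational root, and a monic cubic with no rational root is irreducible), g is also irreducible (irreducibility is preserved under the substitution x → x + 30). Hence m_α(x) = x^3 + 90x^2 + 2700x + 25819.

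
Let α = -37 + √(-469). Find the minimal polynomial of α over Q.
m_α(x) = x^2 + 74x + 1838

From α + 37 = √(-469), squaring gives (α + 37)^2 = -469, i.e. α^2 + 74α + 1369 = -469, so α^2 + 74α + 1838 = 0. The discriminant of x^2 + 74x + 1838 is (74)^2 - 4·(1838) = 5476 - 7352 = -1876, and 4·(-469) is not a perfect square in Q since -469 is squarefree and ≠ 1. Hence x^2 + 74x + 1838 is irreducible over Q and is the minimal polynomial of α.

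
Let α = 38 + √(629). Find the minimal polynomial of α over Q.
m_α(x) = x^2 - 76x + 815

From α - 38 = √(629), squaring gives (α - 38)^2 = 629, i.e. α^2 - 76α + 1444 = 629, so α^2 - 76α + 815 = 0. The discriminant of x^2 - 76x + 815 is (-76)^2 - 4·(815) = 5776 - 3260 = 2516, and 4·(629) is not a perfect square in Q since 629 is squarefree and ≠ 1. Hence x^2 - 76x + 815 is irreducible over Q and is the minimal polynomial of α.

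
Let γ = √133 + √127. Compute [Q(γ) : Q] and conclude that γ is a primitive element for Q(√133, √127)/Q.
[Q(γ) : Q] = 4 (equivalently, Q(γ) = Q(√133, √127))

Obviously Q(γ) ⊆ Q(√133, √127), and [Q(√133, √127):Q] = 4 (since 133, 127 are distinct squarefree integers > 1 with 16891 not a perfect square). To show equality we compute the minimal polynomial of γ. From γ = √133 + √127: γ^2 = 133 + 2√(16891) + 127 = 260 + 2√(16891), so γ^2 - 260 = 2√(16891); squaring, (γ^2 - 260)^2 = 4·16891, i.e. γ^4 - 520γ^2 + 67600 - 67564 = 0, i.e. γ^4 - 520γ^2 + 36 = 0. So γ is a root of x^4 - 520x^2 + 36. This polynomial is irreducible over Q: it has no rational root (each ±√133 ± √127 is irrational), and any factorization into two quadratics over Q would force √(16891) ∈ Q (pairing opposite roots) or √133, √127 ∈ Q (other pairings), all impossible. Hence [Q(γ):Q] = 4 = [Q(√133, √127):Q], so Q(γ) = Q(√133, √127).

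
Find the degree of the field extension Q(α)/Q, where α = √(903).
[Q(α):Q] = 2

[Q(α):Q] equals the degree of the minimal polynomial of α. Here α^2 = 903 and x^2 - 903 is irreducible (d = 903 is squarefree, ≠ 1, hence not a square), so deg(m_α) = 2. Thus [Q(α):Q] = 2.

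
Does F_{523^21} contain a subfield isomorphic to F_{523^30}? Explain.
No: F_{523^30} is not a subfield of F_{523^21}

F_{p^m} embeds in F_{p^n} iff m | n. Here 30 ∤ 21 (since 21 = 0·30 + 21 with remainder 21 ≠ 0), so F_{523^30} is not a subfield of F_{523^21}. Equivalently: if it were, the tower law would give 30 = [F_{523^30}:F_523] dividing [F_{523^21}:F_523] = 21, contradiction.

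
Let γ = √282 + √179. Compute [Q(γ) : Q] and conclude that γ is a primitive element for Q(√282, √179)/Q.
[Q(γ) : Q] = 4 (equivalently, Q(γ) = Q(√282, √179))

Obviously Q(γ) ⊆ Q(√282, √179), and [Q(√282, √179):Q] = 4 (since 282, 179 are distinct squarefree integers > 1 with 50478 not a perfect square). To show equality we compute the minimal polynomial of γ. From γ = √282 + √179: γ^2 = 282 + 2√(50478) + 179 = 461 + 2√(50478), so γ^2 - 461 = 2√(50478); squaring, (γ^2 - 461)^2 = 4·50478, i.e. γ^4 - 922γ^2 + 212521 - 201912 = 0, i.e. γ^4 - 922γ^2 + 10609 = 0. So γ is a root of x^4 - 922x^2 + 10609. This polynomial is irreducible over Q: it has no rational root (each ±√282 ± √179 is irrational), and any factorization into two quadratics over Q would force √(50478) ∈ Q (pairing opposite roots) or √282, √179 ∈ Q (other pairings), all impossible. Hence [Q(γ):Q] = 4 = [Q(√282, √179):Q], so Q(γ) = Q(√282, √179).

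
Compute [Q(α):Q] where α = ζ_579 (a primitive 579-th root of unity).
[Q(α):Q] = 384

The minimal polynomial of ζ_579 over Q is the 579-th cyclotomic polynomial Φ_579(x), which is irreducible over Q and has degree φ(579) = 384. Hence [Q(α):Q] = φ(579) = 384.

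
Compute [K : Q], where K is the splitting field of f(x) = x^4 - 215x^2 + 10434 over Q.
[K : Q] = 4

Solving the quadratic in x^2: x^2 = (215 ± √(215^2 - 4·10434))/2 = (215 ± √4489)/2 = (215 ± 67)/2, giving x^2 = 141 or x^2 = 74. So f(x) = (x^2 - 141)(x^2 - 74) and the roots of f are ±√141, ±√74. Hence the splitting field is K = Q(√141, √74). Since 141 and 74 are distinct squarefree integers > 1, their product 10434 is not a perfect square, so √74 ∉ Q(√141). By the tower law [K:Q] = [Q(√141,√74):Q(√141)] · [Q(√141):Q] = 2 · 2 = 4.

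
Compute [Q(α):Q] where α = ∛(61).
[Q(α):Q] = 3

The minimal polynomial of α is x^3 - 61, irreducible over Q since 61 is not a perfect cube (so x^3 - 61 has no rational root). Hence [Q(α):Q] = deg(m_α) = 3.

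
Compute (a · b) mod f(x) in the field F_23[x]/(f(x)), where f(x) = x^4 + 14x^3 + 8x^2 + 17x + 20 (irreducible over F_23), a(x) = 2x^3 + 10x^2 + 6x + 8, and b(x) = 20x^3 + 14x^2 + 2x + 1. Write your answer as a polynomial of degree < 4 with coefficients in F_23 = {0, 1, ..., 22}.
a · b ≡ 8x^3 + 5x^2 + 13x + 7 (mod f(x))

Multiply in F_23[x]: a(x)·b(x) = (2x^3 + 10x^2 + 6x + 8)·(20x^3 + 14x^2 + 2x + 1) = 17x^6 + 21x^5 + 11x^4 + 13x^3 + 19x^2 + 22x + 8. This has degree ≥ 4, so divide by f(x) over F_23: 17x^6 + 21x^5 + 11x^4 + 13x^3 + 19x^2 + 22x + 8 = (17x^2 + 13x + 15)·(x^4 + 14x^3 + 8x^2 + 17x + 20) + (8x^3 + 5x^2 + 13x + 7). Hence a·b ≡ 8x^3 + 5x^2 + 13x + 7 (mod f). (F_23[x]/(f) is a field with 23^4 = 279841 elements since f is irreducible of degree 4.)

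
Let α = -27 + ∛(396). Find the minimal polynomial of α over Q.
m_α(x) = x^3 + 81x^2 + 2187x + 19287

Set β = α + 27 = ∛(396), so β^3 = 396. Then (α + 27)^3 - 396 = 0, i.e. α is a root of g(x) = (x + 27)^3 - 396 = x^3 + 81x^2 + 2187x + 19287. Since g(x) = h(x + 27) where h(x) = x^3 - 396, and h is irreducible over Q (because 396 is not a perfect cube, so h has no rational root, and a monic cubic with no rational root is irreducible), g is also irreducible (irreducibility is preserved under the substitution x → x + 27). Hence m_α(x) = x^3 + 81x^2 + 2187x + 19287.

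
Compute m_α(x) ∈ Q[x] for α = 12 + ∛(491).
m_α(x) = x^3 - 36x^2 + 432x - 2219

Set β = α - 12 = ∛(491), so β^3 = 491. Then (α - 12)^3 - 491 = 0, i.e. α is a root of g(x) = (x - 12)^3 - 491 = x^3 - 36x^2 + 432x - 2219. Since g(x) = h(x - 12) where h(x) = x^3 - 491, and h is irreducible over Q (because 491 is not a perfect cube, so h has no rational root, and a monic cubic with no rational root is irreducible), g is also irreducible (irreducibility is preserved under the substitution x → x - 12). Hence m_α(x) = x^3 - 36x^2 + 432x - 2219.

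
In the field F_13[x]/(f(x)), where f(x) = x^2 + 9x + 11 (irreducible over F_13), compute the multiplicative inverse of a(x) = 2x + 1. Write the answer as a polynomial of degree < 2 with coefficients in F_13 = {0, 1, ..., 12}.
a(x)^(-1) ≡ 11x + 9 (mod f(x))

Since f is irreducible over F_13, F_13[x]/(f) is a field and a(x) ≠ 0 has an inverse. Apply the extended Euclidean algorithm to f(x) and a(x) in F_13[x]: f(x) = (7x + 1)·a(x) + (10). The last nonzero remainder is the constant 10 = gcd(f, a) in F_13. Back-substituting through the division chain expresses 10 = s(x)·a(x) + t(x)·f(x) with s(x) ≡ 6x + 12 (mod f), so (6x + 12)·a(x) ≡ 10 (mod f). Multiplying by 10^(-1) ≡ 4 in F_13 gives a(x)^(-1) ≡ 4·(6x + 12) ≡ 11x + 9 (mod f). Check: (2x + 1)·(11x + 9) = 9x^2 + 3x + 9 ≡ 1 (mod x^2 + 9x + 11).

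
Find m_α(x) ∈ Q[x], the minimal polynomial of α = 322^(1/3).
m_α(x) = x^3 - 322

α satisfies α^3 = 322, so x^3 - 322 annihilates α. By the rational root test, a rational root p/q (in lowest terms) of x^3 - 322 would satisfy p^3 = 322 q^3, forcing q = 1 and p^3 = 322; but 322 is not a perfect cube, contradiction. A monic cubic over Q with no rational root is irreducible (any nontrivial factorization would include a linear factor). Hence x^3 - 322 is the minimal polynomial of α, and in particular [Q(α):Q] = 3.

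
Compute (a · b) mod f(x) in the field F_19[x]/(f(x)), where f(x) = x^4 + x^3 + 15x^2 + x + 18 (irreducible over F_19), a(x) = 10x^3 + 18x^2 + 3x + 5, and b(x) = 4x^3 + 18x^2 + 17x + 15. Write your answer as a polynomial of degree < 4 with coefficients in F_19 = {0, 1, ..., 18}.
a · b ≡ 10x^3 + 3x^2 + 2x + 16 (mod f(x))

Multiply in F_19[x]: a(x)·b(x) = (10x^3 + 18x^2 + 3x + 5)·(4x^3 + 18x^2 + 17x + 15) = 2x^6 + 5x^5 + 12x^4 + 17x^3 + 12x^2 + 16x + 18. This has degree ≥ 4, so divide by f(x) over F_19: 2x^6 + 5x^5 + 12x^4 + 17x^3 + 12x^2 + 16x + 18 = (2x^2 + 3x + 17)·(x^4 + x^3 + 15x^2 + x + 18) + (10x^3 + 3x^2 + 2x + 16). Hence a·b ≡ 10x^3 + 3x^2 + 2x + 16 (mod f). (F_19[x]/(f) is a field with 19^4 = 130321 elements since f is irreducible of degree 4.)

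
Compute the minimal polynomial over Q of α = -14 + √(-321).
m_α(x) = x^2 + 28x + 517

From α + 14 = √(-321), squaring gives (α + 14)^2 = -321, i.e. α^2 + 28α + 196 = -321, so α^2 + 28α + 517 = 0. The discriminant of x^2 + 28x + 517 is (28)^2 - 4·(517) = 784 - 2068 = -1284, and 4·(-321) is not a perfect square in Q since -321 is squarefree and ≠ 1. Hence x^2 + 28x + 517 is irreducible over Q and is the minimal polynomial of α.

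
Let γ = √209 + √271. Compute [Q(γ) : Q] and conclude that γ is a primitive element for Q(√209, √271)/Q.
[Q(γ) : Q] = 4 (equivalently, Q(γ) = Q(√209, √271))

Obviously Q(γ) ⊆ Q(√209, √271), and [Q(√209, √271):Q] = 4 (since 209, 271 are distinct squarefree integers > 1 with 56639 not a perfect square). To show equality we compute the minimal polynomial of γ. From γ = √209 + √271: γ^2 = 209 + 2√(56639) + 271 = 480 + 2√(56639), so γ^2 - 480 = 2√(56639); squaring, (γ^2 - 480)^2 = 4·56639, i.e. γ^4 - 960γ^2 + 230400 - 226556 = 0, i.e. γ^4 - 960γ^2 + 3844 = 0. So γ is a root of x^4 - 960x^2 + 3844. This polynomial is irreducible over Q: it has no rational root (each ±√209 ± √271 is irrational), and any factorization into two quadratics over Q would force √(56639) ∈ Q (pairing opposite roots) or √209, √271 ∈ Q (other pairings), all impossible. Hence [Q(γ):Q] = 4 = [Q(√209, √271):Q], so Q(γ) = Q(√209, √271).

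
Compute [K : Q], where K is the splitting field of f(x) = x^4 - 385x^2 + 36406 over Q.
[K : Q] = 4

Solving the quadratic in x^2: x^2 = (385 ± √(385^2 - 4·36406))/2 = (385 ± √2601)/2 = (385 ± 51)/2, giving x^2 = 167 or x^2 = 218. So f(x) = (x^2 - 167)(x^2 - 218) and the roots of f are ±√167, ±√218. Hence the splitting field is K = Q(√167, √218). Since 167 and 218 are distinct squarefree integers > 1, their product 36406 is not a perfect square, so √218 ∉ Q(√167). By the tower law [K:Q] = [Q(√167,√218):Q(√167)] · [Q(√167):Q] = 2 · 2 = 4.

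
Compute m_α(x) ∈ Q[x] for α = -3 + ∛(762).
m_α(x) = x^3 + 9x^2 + 27x - 735

Set β = α + 3 = ∛(762), so β^3 = 762. Then (α + 3)^3 - 762 = 0, i.e. α is a root of g(x) = (x + 3)^3 - 762 = x^3 + 9x^2 + 27x - 735. Since g(x) = h(x + 3) where h(x) = x^3 - 762, and h is irreducible over Q (because 762 is not a perfect cube, so h has no rational root, and a monic cubic with no rational root is irreducible), g is also irreducible (irreducibility is preserved under the substitution x → x + 3). Hence m_α(x) = x^3 + 9x^2 + 27x - 735.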